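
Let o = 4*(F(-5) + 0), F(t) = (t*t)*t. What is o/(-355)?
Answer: 100/71 ≈ 1.4085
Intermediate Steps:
F(t) = t³ (F(t) = t²*t = t³)
o = -500 (o = 4*((-5)³ + 0) = 4*(-125 + 0) = 4*(-125) = -500)
o/(-355) = -500/(-355) = -500*(-1/355) = 100/71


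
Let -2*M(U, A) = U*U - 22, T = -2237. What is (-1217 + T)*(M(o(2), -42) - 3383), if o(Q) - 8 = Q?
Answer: 11819588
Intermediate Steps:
o(Q) = 8 + Q
M(U, A) = 11 - U²/2 (M(U, A) = -(U*U - 22)/2 = -(U² - 22)/2 = -(-22 + U²)/2 = 11 - U²/2)
(-1217 + T)*(M(o(2), -42) - 3383) = (-1217 - 2237)*((11 - (8 + 2)²/2) - 3383) = -3454*((11 - ½*10²) - 3383) = -3454*((11 - ½*100) - 3383) = -3454*((11 - 50) - 3383) = -3454*(-39 - 3383) = -3454*(-3422) = 11819588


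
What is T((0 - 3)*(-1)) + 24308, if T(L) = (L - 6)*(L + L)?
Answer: 24290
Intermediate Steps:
T(L) = 2*L*(-6 + L) (T(L) = (-6 + L)*(2*L) = 2*L*(-6 + L))
T((0 - 3)*(-1)) + 24308 = 2*((0 - 3)*(-1))*(-6 + (0 - 3)*(-1)) + 24308 = 2*(-3*(-1))*(-6 - 3*(-1)) + 24308 = 2*3*(-6 + 3) + 24308 = 2*3*(-3) + 24308 = -18 + 24308 = 24290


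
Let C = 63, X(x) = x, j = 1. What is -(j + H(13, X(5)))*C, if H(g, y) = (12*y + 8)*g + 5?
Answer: -56070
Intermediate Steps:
H(g, y) = 5 + g*(8 + 12*y) (H(g, y) = (8 + 12*y)*g + 5 = g*(8 + 12*y) + 5 = 5 + g*(8 + 12*y))
-(j + H(13, X(5)))*C = -(1 + (5 + 8*13 + 12*13*5))*63 = -(1 + (5 + 104 + 780))*63 = -(1 + 889)*63 = -890*63 = -1*56070 = -56070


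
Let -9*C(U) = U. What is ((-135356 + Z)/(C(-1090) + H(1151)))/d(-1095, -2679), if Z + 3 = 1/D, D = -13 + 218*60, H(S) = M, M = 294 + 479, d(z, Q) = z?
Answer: 5306208156/38379804385 ≈ 0.13826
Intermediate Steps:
C(U) = -U/9
M = 773
H(S) = 773
D = 13067 (D = -13 + 13080 = 13067)
Z = -39200/13067 (Z = -3 + 1/13067 = -39200/13067 ≈ -2.9999)
((-135356 + Z)/(C(-1090) + H(1151)))/d(-1095, -2679) = ((-135356 - 39200/13067)/(-1/9*(-1090) + 773))/(-1095) = -1768736052/(13067*(1090/9 + 773))*(-1/1095) = -1768736052/(13067*8047/9)*(-1/1095) = -1768736052/13067*9/8047*(-1/1095) = -15918624468/105150149*(-1/1095) = 5306208156/38379804385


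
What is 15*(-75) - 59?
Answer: -1184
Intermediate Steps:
15*(-75) - 59 = -1125 - 59 = -1184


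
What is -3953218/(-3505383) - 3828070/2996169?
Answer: -524780759656/3500906625909 ≈ -0.14990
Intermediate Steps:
-3953218/(-3505383) - 3828070/2996169 = -3953218*(-1/3505383) - 3828070*1/2996169 = 3953218/3505383 - 3828070/2996169 = -524780759656/3500906625909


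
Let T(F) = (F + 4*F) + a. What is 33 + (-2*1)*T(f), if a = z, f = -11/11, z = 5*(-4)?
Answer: 83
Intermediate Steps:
z = -20
f = -1 (f = -11*1/11 = -1)
a = -20
T(F) = -20 + 5*F (T(F) = (F + 4*F) - 20 = 5*F - 20 = -20 + 5*F)
33 + (-2*1)*T(f) = 33 + (-2*1)*(-20 + 5*(-1)) = 33 - 2*(-20 - 5) = 33 - 2*(-25) = 33 + 50 = 83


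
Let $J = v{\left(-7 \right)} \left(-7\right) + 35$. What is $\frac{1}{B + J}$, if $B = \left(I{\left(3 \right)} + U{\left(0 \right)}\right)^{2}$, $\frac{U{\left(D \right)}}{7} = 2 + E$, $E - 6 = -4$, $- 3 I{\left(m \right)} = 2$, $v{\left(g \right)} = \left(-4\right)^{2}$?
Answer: $\frac{9}{6031} \approx 0.0014923$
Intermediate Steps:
$v{\left(g \right)} = 16$
$I{\left(m \right)} = - \frac{2}{3}$ ($I{\left(m \right)} = \left(- \frac{1}{3}\right) 2 = - \frac{2}{3}$)
$E = 2$ ($E = 6 - 4 = 2$)
$U{\left(D \right)} = 28$ ($U{\left(D \right)} = 7 \left(2 + 2\right) = 7 \cdot 4 = 28$)
$B = \frac{6724}{9}$ ($B = \left(- \frac{2}{3} + 28\right)^{2} = \left(\frac{82}{3}\right)^{2} = \frac{6724}{9} \approx 747.11$)
$J = -77$ ($J = 16 \left(-7\right) + 35 = -112 + 35 = -77$)
$\frac{1}{B + J} = \frac{1}{\frac{6724}{9} - 77} = \frac{1}{\frac{6031}{9}} = \frac{9}{6031}$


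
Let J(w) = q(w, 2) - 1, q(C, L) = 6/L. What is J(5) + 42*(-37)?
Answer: -1552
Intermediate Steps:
J(w) = 2 (J(w) = 6/2 - 1 = 6*(½) - 1 = 3 - 1 = 2)
J(5) + 42*(-37) = 2 + 42*(-37) = 2 - 1554 = -1552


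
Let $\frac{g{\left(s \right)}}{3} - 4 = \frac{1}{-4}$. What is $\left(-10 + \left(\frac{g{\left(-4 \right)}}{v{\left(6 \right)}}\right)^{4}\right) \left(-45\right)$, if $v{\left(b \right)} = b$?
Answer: $- \frac{434925}{4096} \approx -106.18$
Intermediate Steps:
$g{\left(s \right)} = \frac{45}{4}$ ($g{\left(s \right)} = 12 + \frac{3}{-4} = 12 + 3 \left(- \frac{1}{4}\right) = 12 - \frac{3}{4} = \frac{45}{4}$)
$\left(-10 + \left(\frac{g{\left(-4 \right)}}{v{\left(6 \right)}}\right)^{4}\right) \left(-45\right) = \left(-10 + \left(\frac{45}{4 \cdot 6}\right)^{4}\right) \left(-45\right) = \left(-10 + \left(\frac{45}{4} \cdot \frac{1}{6}\right)^{4}\right) \left(-45\right) = \left(-10 + \left(\frac{15}{8}\right)^{4}\right) \left(-45\right) = \left(-10 + \frac{50625}{4096}\right) \left(-45\right) = \frac{9665}{4096} \left(-45\right) = - \frac{434925}{4096}$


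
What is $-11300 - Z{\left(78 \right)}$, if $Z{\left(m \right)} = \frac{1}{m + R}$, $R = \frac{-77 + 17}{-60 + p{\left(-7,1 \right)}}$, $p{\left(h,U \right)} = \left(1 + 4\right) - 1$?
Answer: $- \frac{12509114}{1107} \approx -11300.0$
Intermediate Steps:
$p{\left(h,U \right)} = 4$ ($p{\left(h,U \right)} = 5 - 1 = 4$)
$R = \frac{15}{14}$ ($R = \frac{-77 + 17}{-60 + 4} = - \frac{60}{-56} = \left(-60\right) \left(- \frac{1}{56}\right) = \frac{15}{14} \approx 1.0714$)
$Z{\left(m \right)} = \frac{1}{\frac{15}{14} + m}$ ($Z{\left(m \right)} = \frac{1}{m + \frac{15}{14}} = \frac{1}{\frac{15}{14} + m}$)
$-11300 - Z{\left(78 \right)} = -11300 - \frac{14}{15 + 14 \cdot 78} = -11300 - \frac{14}{15 + 1092} = -11300 - \frac{14}{1107} = - \frac{12509114}{1107}$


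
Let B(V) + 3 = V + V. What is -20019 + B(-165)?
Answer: -20352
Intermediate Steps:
B(V) = -3 + 2*V (B(V) = -3 + (V + V) = -3 + 2*V)
-20019 + B(-165) = -20019 + (-3 + 2*(-165)) = -20019 + (-3 - 330) = -20019 - 333 = -20352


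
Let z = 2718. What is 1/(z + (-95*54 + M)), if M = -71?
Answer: -1/2483 ≈ -0.00040274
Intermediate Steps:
1/(z + (-95*54 + M)) = 1/(2718 + (-95*54 - 71)) = 1/(2718 + (-5130 - 71)) = 1/(2718 - 5201) = 1/(-2483) = -1/2483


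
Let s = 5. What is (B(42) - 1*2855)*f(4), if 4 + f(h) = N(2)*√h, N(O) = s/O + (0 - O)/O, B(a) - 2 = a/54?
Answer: 25670/9 ≈ 2852.2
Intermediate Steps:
B(a) = 2 + a/54
N(O) = -1 + 5/O (N(O) = 5/O + (0 - O)/O = 5/O + (-O)/O = 5/O - 1 = -1 + 5/O)
f(h) = -4 + 3*√h/2 (f(h) = -4 + ((5 - 1*2)/2)*√h = -4 + ((5 - 2)/2)*√h = -4 + ((½)*3)*√h = -4 + 3*√h/2)
(B(42) - 1*2855)*f(4) = ((2 + (1/54)*42) - 1*2855)*(-4 + 3*√4/2) = ((2 + 7/9) - 2855)*(-4 + (3/2)*2) = (25/9 - 2855)*(-4 + 3) = -25670/9*(-1) = 25670/9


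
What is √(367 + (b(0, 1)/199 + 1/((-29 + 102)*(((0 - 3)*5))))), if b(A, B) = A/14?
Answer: 2*√110010270/1095 ≈ 19.157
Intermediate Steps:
b(A, B) = A/14 (b(A, B) = A*(1/14) = A/14)
√(367 + (b(0, 1)/199 + 1/((-29 + 102)*(((0 - 3)*5))))) = √(367 + (((1/14)*0)/199 + 1/((-29 + 102)*(((0 - 3)*5))))) = √(367 + (0*(1/199) + 1/(73*((-3*5))))) = √(367 + (0 + (1/73)/(-15))) = √(367 + (0 + (1/73)*(-1/15))) = √(367 + (0 - 1/1095)) = √(367 - 1/1095) = √(401864/1095) = 2*√110010270/1095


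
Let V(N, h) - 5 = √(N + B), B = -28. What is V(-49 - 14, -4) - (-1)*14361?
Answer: 14366 + I*√91 ≈ 14366.0 + 9.5394*I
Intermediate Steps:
V(N, h) = 5 + √(-28 + N) (V(N, h) = 5 + √(N - 28) = 5 + √(-28 + N))
V(-49 - 14, -4) - (-1)*14361 = (5 + √(-28 + (-49 - 14))) - (-1)*14361 = (5 + √(-28 - 63)) - 1*(-14361) = (5 + √(-91)) + 14361 = (5 + I*√91) + 14361 = 14366 + I*√91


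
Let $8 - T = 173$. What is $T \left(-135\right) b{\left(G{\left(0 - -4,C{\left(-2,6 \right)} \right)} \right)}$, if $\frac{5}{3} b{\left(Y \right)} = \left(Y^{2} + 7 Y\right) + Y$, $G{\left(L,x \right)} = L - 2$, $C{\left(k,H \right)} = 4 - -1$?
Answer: $267300$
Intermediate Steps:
$C{\left(k,H \right)} = 5$ ($C{\left(k,H \right)} = 4 + 1 = 5$)
$G{\left(L,x \right)} = -2 + L$ ($G{\left(L,x \right)} = L - 2 = -2 + L$)
$b{\left(Y \right)} = \frac{3 Y^{2}}{5} + \frac{24 Y}{5}$ ($b{\left(Y \right)} = \frac{3 \left(\left(Y^{2} + 7 Y\right) + Y\right)}{5} = \frac{3 \left(Y^{2} + 8 Y\right)}{5} = \frac{3 Y^{2}}{5} + \frac{24 Y}{5}$)
$T = -165$ ($T = 8 - 173 = -165$)
$T \left(-135\right) b{\left(G{\left(0 - -4,C{\left(-2,6 \right)} \right)} \right)} = \left(-165\right) \left(-135\right) \frac{3 \left(-2 + \left(0 - -4\right)\right) \left(8 + \left(-2 + \left(0 - -4\right)\right)\right)}{5} = 22275 \frac{3 \left(-2 + \left(0 + 4\right)\right) \left(8 + \left(-2 + \left(0 + 4\right)\right)\right)}{5} = 22275 \frac{3 \left(-2 + 4\right) \left(8 + \left(-2 + 4\right)\right)}{5} = 22275 \cdot \frac{3}{5} \cdot 2 \left(8 + 2\right) = 22275 \cdot \frac{3}{5} \cdot 2 \cdot 10 = 22275 \cdot 12 = 267300$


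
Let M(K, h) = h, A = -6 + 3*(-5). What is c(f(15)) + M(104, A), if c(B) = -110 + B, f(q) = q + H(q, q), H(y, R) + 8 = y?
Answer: -109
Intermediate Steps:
A = -21 (A = -6 - 15 = -21)
H(y, R) = -8 + y
f(q) = -8 + 2*q (f(q) = q + (-8 + q) = -8 + 2*q)
c(f(15)) + M(104, A) = (-110 + (-8 + 2*15)) - 21 = (-110 + (-8 + 30)) - 21 = (-110 + 22) - 21 = -88 - 21 = -109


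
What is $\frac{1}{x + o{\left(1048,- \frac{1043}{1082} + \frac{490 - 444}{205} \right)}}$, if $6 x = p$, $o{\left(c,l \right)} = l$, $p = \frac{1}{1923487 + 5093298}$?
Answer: $- \frac{466917924255}{345316327436} \approx -1.3521$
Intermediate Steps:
$p = \frac{1}{7016785} \approx 1.4252 \cdot 10^{-7}$
$x = \frac{1}{42100710}$ ($x = \frac{1}{6} \cdot \frac{1}{7016785} = \frac{1}{42100710} \approx 2.3753 \cdot 10^{-8}$)
$\frac{1}{x + o{\left(1048,- \frac{1043}{1082} + \frac{490 - 444}{205} \right)}} = \frac{1}{\frac{1}{42100710} - \left(\frac{1043}{1082} - \frac{490 - 444}{205}\right)} = \frac{1}{\frac{1}{42100710} + \left(\left(-1043\right) \frac{1}{1082} + 46 \cdot \frac{1}{205}\right)} = \frac{1}{\frac{1}{42100710} + \left(- \frac{1043}{1082} + \frac{46}{205}\right)} = \frac{1}{\frac{1}{42100710} - \frac{164043}{221810}} = \frac{1}{- \frac{345316327436}{466917924255}} = - \frac{466917924255}{345316327436}$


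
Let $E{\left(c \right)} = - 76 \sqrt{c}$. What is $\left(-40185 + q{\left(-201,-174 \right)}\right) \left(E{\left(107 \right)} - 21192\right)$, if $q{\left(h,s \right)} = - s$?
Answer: $847913112 + 3040836 \sqrt{107} \approx 8.7937 \cdot 10^{8}$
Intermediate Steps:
$\left(-40185 + q{\left(-201,-174 \right)}\right) \left(E{\left(107 \right)} - 21192\right) = \left(-40185 - -174\right) \left(- 76 \sqrt{107} - 21192\right) = \left(-40185 + 174\right) \left(-21192 - 76 \sqrt{107}\right) = - 40011 \left(-21192 - 76 \sqrt{107}\right) = 847913112 + 3040836 \sqrt{107}$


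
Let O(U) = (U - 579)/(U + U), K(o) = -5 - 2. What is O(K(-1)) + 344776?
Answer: 2413725/7 ≈ 3.4482e+5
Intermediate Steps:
K(o) = -7
O(U) = (-579 + U)/(2*U) (O(U) = (-579 + U)/((2*U)) = (-579 + U)*(1/(2*U)) = (-579 + U)/(2*U))
O(K(-1)) + 344776 = (½)*(-579 - 7)/(-7) + 344776 = (½)*(-⅐)*(-586) + 344776 = 293/7 + 344776 = 2413725/7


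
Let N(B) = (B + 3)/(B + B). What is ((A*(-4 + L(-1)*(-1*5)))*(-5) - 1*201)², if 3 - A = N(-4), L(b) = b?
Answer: 2968729/64 ≈ 46386.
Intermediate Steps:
N(B) = (3 + B)/(2*B) (N(B) = (3 + B)/((2*B)) = (3 + B)*(1/(2*B)) = (3 + B)/(2*B))
A = 23/8 (A = 3 - (3 - 4)/(2*(-4)) = 3 - (-1)*(-1)/(2*4) = 3 - 1*⅛ = 3 - ⅛ = 23/8 ≈ 2.8750)
((A*(-4 + L(-1)*(-1*5)))*(-5) - 1*201)² = ((23*(-4 - (-1)*5)/8)*(-5) - 1*201)² = ((23*(-4 - 1*(-5))/8)*(-5) - 201)² = ((23*(-4 + 5)/8)*(-5) - 201)² = (((23/8)*1)*(-5) - 201)² = ((23/8)*(-5) - 201)² = (-115/8 - 201)² = (-1723/8)² = 2968729/64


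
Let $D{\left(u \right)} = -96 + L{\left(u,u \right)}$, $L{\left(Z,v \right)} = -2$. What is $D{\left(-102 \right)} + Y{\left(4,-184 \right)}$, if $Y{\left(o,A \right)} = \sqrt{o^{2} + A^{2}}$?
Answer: $-98 + 4 \sqrt{2117} \approx 86.043$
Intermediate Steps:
$Y{\left(o,A \right)} = \sqrt{A^{2} + o^{2}}$
$D{\left(u \right)} = -98$ ($D{\left(u \right)} = -96 - 2 = -98$)
$D{\left(-102 \right)} + Y{\left(4,-184 \right)} = -98 + \sqrt{\left(-184\right)^{2} + 4^{2}} = -98 + \sqrt{33856 + 16} = -98 + \sqrt{33872} = -98 + 4 \sqrt{2117}$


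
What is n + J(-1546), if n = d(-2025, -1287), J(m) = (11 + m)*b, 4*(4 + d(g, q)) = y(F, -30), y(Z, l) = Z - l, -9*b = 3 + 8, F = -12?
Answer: 33779/18 ≈ 1876.6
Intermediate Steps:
b = -11/9 (b = -(3 + 8)/9 = -⅑*11 = -11/9 ≈ -1.2222)
d(g, q) = ½ (d(g, q) = -4 + (-12 - 1*(-30))/4 = -4 + (-12 + 30)/4 = -4 + (¼)*18 = -4 + 9/2 = ½)
J(m) = -121/9 - 11*m/9 (J(m) = (11 + m)*(-11/9) = -121/9 - 11*m/9)
n = ½ ≈ 0.50000
n + J(-1546) = ½ + (-121/9 - 11/9*(-1546)) = ½ + (-121/9 + 17006/9) = ½ + 16885/9 = 33779/18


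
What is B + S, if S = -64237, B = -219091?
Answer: -283328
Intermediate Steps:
B + S = -219091 - 64237 = -283328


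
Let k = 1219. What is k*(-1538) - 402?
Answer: -1875224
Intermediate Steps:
k*(-1538) - 402 = 1219*(-1538) - 402 = -1874822 - 402 = -1875224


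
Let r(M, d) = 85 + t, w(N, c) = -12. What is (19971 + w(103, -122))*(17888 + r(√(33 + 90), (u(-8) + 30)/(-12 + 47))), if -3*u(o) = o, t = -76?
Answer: 357206223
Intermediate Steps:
u(o) = -o/3
r(M, d) = 9 (r(M, d) = 85 - 76 = 9)
(19971 + w(103, -122))*(17888 + r(√(33 + 90), (u(-8) + 30)/(-12 + 47))) = (19971 - 12)*(17888 + 9) = 19959*17897 = 357206223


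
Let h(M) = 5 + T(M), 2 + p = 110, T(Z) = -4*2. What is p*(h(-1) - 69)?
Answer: -7776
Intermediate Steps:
T(Z) = -8
p = 108 (p = -2 + 110 = 108)
h(M) = -3 (h(M) = 5 - 8 = -3)
p*(h(-1) - 69) = 108*(-3 - 69) = 108*(-72) = -7776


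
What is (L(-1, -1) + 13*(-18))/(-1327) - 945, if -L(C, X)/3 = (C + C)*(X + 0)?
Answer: -1253775/1327 ≈ -944.82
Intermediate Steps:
L(C, X) = -6*C*X (L(C, X) = -3*(C + C)*(X + 0) = -3*2*C*X = -6*C*X)
(L(-1, -1) + 13*(-18))/(-1327) - 945 = (-6*(-1)*(-1) + 13*(-18))/(-1327) - 945 = -(-6 - 234)/1327 - 945 = -1/1327*(-240) - 945 = 240/1327 - 945 = -1253775/1327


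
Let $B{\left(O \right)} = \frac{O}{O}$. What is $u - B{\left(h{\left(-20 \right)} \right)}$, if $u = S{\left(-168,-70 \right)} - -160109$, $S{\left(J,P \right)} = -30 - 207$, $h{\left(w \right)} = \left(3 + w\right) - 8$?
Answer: $159871$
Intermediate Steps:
$h{\left(w \right)} = -5 + w$
$S{\left(J,P \right)} = -237$ ($S{\left(J,P \right)} = -30 - 207 = -237$)
$B{\left(O \right)} = 1$
$u = 159872$ ($u = -237 - -160109 = -237 + 160109 = 159872$)
$u - B{\left(h{\left(-20 \right)} \right)} = 159872 - 1 = 159871$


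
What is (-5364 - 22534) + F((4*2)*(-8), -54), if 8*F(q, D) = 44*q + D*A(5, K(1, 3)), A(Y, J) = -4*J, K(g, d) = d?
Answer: -28169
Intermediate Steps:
F(q, D) = -3*D/2 + 11*q/2 (F(q, D) = (44*q + D*(-4*3))/8 = (44*q + D*(-12))/8 = (44*q - 12*D)/8 = (-12*D + 44*q)/8 = -3*D/2 + 11*q/2)
(-5364 - 22534) + F((4*2)*(-8), -54) = (-5364 - 22534) + (-3/2*(-54) + 11*((4*2)*(-8))/2) = -27898 + (81 + 11*(8*(-8))/2) = -27898 + (81 + (11/2)*(-64)) = -27898 + (81 - 352) = -27898 - 271 = -28169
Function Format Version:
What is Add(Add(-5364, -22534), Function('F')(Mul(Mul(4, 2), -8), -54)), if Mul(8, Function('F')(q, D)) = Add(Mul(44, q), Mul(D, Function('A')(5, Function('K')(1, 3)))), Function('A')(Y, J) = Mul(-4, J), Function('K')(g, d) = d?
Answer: -28169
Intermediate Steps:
Function('F')(q, D) = Add(Mul(Rational(-3, 2), D), Mul(Rational(11, 2), q)) (Function('F')(q, D) = Mul(Rational(1, 8), Add(Mul(44, q), Mul(D, Mul(-4, 3)))) = Mul(Rational(1, 8), Add(Mul(44, q), Mul(D, -12))) = Mul(Rational(1, 8), Add(Mul(44, q), Mul(-12, D))) = Mul(Rational(1, 8), Add(Mul(-12, D), Mul(44, q))) = Add(Mul(Rational(-3, 2), D), Mul(Rational(11, 2), q)))
Add(Add(-5364, -22534), Function('F')(Mul(Mul(4, 2), -8), -54)) = Add(Add(-5364, -22534), Add(Mul(Rational(-3, 2), -54), Mul(Rational(11, 2), Mul(Mul(4, 2), -8)))) = Add(-27898, Add(81, Mul(Rational(11, 2), Mul(8, -8)))) = Add(-27898, Add(81, Mul(Rational(11, 2), -64))) = Add(-27898, Add(81, -352)) = Add(-27898, -271) = -28169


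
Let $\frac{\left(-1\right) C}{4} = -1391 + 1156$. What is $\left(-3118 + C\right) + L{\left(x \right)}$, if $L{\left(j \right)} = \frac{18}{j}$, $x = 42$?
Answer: $- \frac{15243}{7} \approx -2177.6$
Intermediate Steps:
$C = 940$ ($C = - 4 \left(-1391 + 1156\right) = \left(-4\right) \left(-235\right) = 940$)
$\left(-3118 + C\right) + L{\left(x \right)} = \left(-3118 + 940\right) + \frac{18}{42} = -2178 + 18 \cdot \frac{1}{42} = -2178 + \frac{3}{7} = - \frac{15243}{7}$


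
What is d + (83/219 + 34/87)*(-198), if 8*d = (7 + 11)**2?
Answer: -473871/4234 ≈ -111.92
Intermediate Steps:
d = 81/2 (d = (7 + 11)**2/8 = (1/8)*18**2 = (1/8)*324 = 81/2 ≈ 40.500)
d + (83/219 + 34/87)*(-198) = 81/2 + (83/219 + 34/87)*(-198) = 81/2 + (4889/6351)*(-198) = 81/2 - 322674/2117 = -473871/4234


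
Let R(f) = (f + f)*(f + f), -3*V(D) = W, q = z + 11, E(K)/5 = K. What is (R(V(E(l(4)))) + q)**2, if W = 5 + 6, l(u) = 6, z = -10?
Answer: 243049/81 ≈ 3000.6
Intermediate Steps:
E(K) = 5*K
q = 1 (q = -10 + 11 = 1)
W = 11
V(D) = -11/3 (V(D) = -1/3*11 = -11/3)
R(f) = 4*f**2 (R(f) = (2*f)*(2*f) = 4*f**2)
(R(V(E(l(4)))) + q)**2 = (4*(-11/3)**2 + 1)**2 = (4*(121/9) + 1)**2 = (484/9 + 1)**2 = (493/9)**2 = 243049/81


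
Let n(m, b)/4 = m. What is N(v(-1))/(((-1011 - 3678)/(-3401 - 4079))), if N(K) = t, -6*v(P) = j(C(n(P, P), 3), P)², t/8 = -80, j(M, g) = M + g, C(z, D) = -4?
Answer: -4787200/4689 ≈ -1020.9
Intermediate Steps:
n(m, b) = 4*m
t = -640 (t = 8*(-80) = -640)
v(P) = -(-4 + P)²/6
N(K) = -640
N(v(-1))/(((-1011 - 3678)/(-3401 - 4079))) = -640*(-3401 - 4079)/(-1011 - 3678) = -640/((-4689/(-7480))) = -640/((-4689*(-1/7480))) = -640/4689/7480 = -640*7480/4689 = -4787200/4689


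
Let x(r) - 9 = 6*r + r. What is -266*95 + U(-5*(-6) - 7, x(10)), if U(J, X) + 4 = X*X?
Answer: -19033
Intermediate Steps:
x(r) = 9 + 7*r (x(r) = 9 + (6*r + r) = 9 + 7*r)
U(J, X) = -4 + X² (U(J, X) = -4 + X*X = -4 + X²)
-266*95 + U(-5*(-6) - 7, x(10)) = -266*95 + (-4 + (9 + 7*10)²) = -25270 + (-4 + (9 + 70)²) = -25270 + (-4 + 79²) = -25270 + (-4 + 6241) = -25270 + 6237 = -19033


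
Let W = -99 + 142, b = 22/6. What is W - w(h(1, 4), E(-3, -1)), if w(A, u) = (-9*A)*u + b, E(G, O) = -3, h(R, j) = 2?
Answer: -44/3 ≈ -14.667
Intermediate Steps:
b = 11/3 (b = 22*(1/6) = 11/3 ≈ 3.6667)
W = 43
w(A, u) = 11/3 - 9*A*u (w(A, u) = (-9*A)*u + 11/3 = -9*A*u + 11/3 = 11/3 - 9*A*u)
W - w(h(1, 4), E(-3, -1)) = 43 - (11/3 - 9*2*(-3)) = 43 - (11/3 + 54) = 43 - 1*173/3 = 43 - 173/3 = -44/3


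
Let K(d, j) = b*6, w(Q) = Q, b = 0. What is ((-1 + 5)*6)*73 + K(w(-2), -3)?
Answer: 1752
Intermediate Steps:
K(d, j) = 0 (K(d, j) = 0*6 = 0)
((-1 + 5)*6)*73 + K(w(-2), -3) = ((-1 + 5)*6)*73 + 0 = (4*6)*73 + 0 = 24*73 + 0 = 1752 + 0 = 1752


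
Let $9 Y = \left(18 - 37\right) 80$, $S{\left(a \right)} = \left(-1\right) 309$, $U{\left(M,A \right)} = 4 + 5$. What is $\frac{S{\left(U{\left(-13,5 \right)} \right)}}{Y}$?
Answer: $\frac{2781}{1520} \approx 1.8296$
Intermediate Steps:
$U{\left(M,A \right)} = 9$
$S{\left(a \right)} = -309$
$Y = - \frac{1520}{9}$ ($Y = \frac{\left(18 - 37\right) 80}{9} = \frac{\left(-19\right) 80}{9} = \frac{1}{9} \left(-1520\right) = - \frac{1520}{9} \approx -168.89$)
$\frac{S{\left(U{\left(-13,5 \right)} \right)}}{Y} = - \frac{309}{- \frac{1520}{9}} = \left(-309\right) \left(- \frac{9}{1520}\right) = \frac{2781}{1520}$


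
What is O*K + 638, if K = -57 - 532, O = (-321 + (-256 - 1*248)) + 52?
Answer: 455935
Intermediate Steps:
O = -773 (O = (-321 + (-256 - 248)) + 52 = (-321 - 504) + 52 = -825 + 52 = -773)
K = -589
O*K + 638 = -773*(-589) + 638 = 455297 + 638 = 455935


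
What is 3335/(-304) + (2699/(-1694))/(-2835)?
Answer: -8007741827/729978480 ≈ -10.970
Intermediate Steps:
3335/(-304) + (2699/(-1694))/(-2835) = 3335*(-1/304) + (2699*(-1/1694))*(-1/2835) = -3335/304 - 2699/1694*(-1/2835) = -3335/304 + 2699/4802490 = -8007741827/729978480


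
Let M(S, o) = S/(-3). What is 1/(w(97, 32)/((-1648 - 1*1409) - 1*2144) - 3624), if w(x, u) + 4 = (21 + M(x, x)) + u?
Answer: -15603/56545322 ≈ -0.00027594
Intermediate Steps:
M(S, o) = -S/3 (M(S, o) = S*(-⅓) = -S/3)
w(x, u) = 17 + u - x/3 (w(x, u) = -4 + ((21 - x/3) + u) = -4 + (21 + u - x/3) = 17 + u - x/3)
1/(w(97, 32)/((-1648 - 1*1409) - 1*2144) - 3624) = 1/((17 + 32 - ⅓*97)/((-1648 - 1*1409) - 1*2144) - 3624) = 1/((17 + 32 - 97/3)/((-1648 - 1409) - 2144) - 3624) = 1/(50/(3*(-3057 - 2144)) - 3624) = 1/((50/3)/(-5201) - 3624) = 1/((50/3)*(-1/5201) - 3624) = 1/(-50/15603 - 3624) = 1/(-56545322/15603) = -15603/56545322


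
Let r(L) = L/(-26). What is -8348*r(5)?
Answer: 20870/13 ≈ 1605.4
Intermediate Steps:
r(L) = -L/26 (r(L) = L*(-1/26) = -L/26)
-8348*r(5) = -(-4174)*5/13 = -8348*(-5/26) = 20870/13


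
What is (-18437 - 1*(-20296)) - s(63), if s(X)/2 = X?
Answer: 1733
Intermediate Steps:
s(X) = 2*X
(-18437 - 1*(-20296)) - s(63) = (-18437 - 1*(-20296)) - 2*63 = (-18437 + 20296) - 1*126 = 1859 - 126 = 1733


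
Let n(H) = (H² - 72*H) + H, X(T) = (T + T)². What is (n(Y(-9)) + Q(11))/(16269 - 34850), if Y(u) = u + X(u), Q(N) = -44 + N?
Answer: -76827/18581 ≈ -4.1347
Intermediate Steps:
X(T) = 4*T² (X(T) = (2*T)² = 4*T²)
Y(u) = u + 4*u²
n(H) = H² - 71*H
(n(Y(-9)) + Q(11))/(16269 - 34850) = ((-9*(1 + 4*(-9)))*(-71 - 9*(1 + 4*(-9))) + (-44 + 11))/(16269 - 34850) = ((-9*(1 - 36))*(-71 - 9*(1 - 36)) - 33)/(-18581) = ((-9*(-35))*(-71 - 9*(-35)) - 33)*(-1/18581) = (315*(-71 + 315) - 33)*(-1/18581) = (315*244 - 33)*(-1/18581) = (76860 - 33)*(-1/18581) = 76827*(-1/18581) = -76827/18581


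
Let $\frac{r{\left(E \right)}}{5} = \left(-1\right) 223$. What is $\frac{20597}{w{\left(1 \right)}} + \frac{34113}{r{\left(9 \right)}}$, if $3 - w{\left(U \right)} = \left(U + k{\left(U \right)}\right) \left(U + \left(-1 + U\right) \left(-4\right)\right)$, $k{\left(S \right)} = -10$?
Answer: $\frac{22556299}{13380} \approx 1685.8$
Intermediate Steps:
$r{\left(E \right)} = -1115$ ($r{\left(E \right)} = 5 \left(\left(-1\right) 223\right) = 5 \left(-223\right) = -1115$)
$w{\left(U \right)} = 3 - \left(-10 + U\right) \left(4 - 3 U\right)$ ($w{\left(U \right)} = 3 - \left(U - 10\right) \left(U + \left(-1 + U\right) \left(-4\right)\right) = 3 - \left(-10 + U\right) \left(U - \left(-4 + 4 U\right)\right) = 3 - \left(-10 + U\right) \left(4 - 3 U\right)$)
$\frac{20597}{w{\left(1 \right)}} + \frac{34113}{r{\left(9 \right)}} = \frac{20597}{43 - 34 + 3 \cdot 1^{2}} + \frac{34113}{-1115} = \frac{20597}{43 - 34 + 3 \cdot 1} + 34113 \left(- \frac{1}{1115}\right) = \frac{20597}{43 - 34 + 3} - \frac{34113}{1115} = \frac{20597}{12} - \frac{34113}{1115} = \frac{22556299}{13380}$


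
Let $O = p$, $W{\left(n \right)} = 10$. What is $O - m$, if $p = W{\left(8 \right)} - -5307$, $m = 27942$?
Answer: $-22625$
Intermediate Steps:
$p = 5317$ ($p = 10 - -5307 = 10 + 5307 = 5317$)
$O = 5317$
$O - m = 5317 - 27942 = -22625$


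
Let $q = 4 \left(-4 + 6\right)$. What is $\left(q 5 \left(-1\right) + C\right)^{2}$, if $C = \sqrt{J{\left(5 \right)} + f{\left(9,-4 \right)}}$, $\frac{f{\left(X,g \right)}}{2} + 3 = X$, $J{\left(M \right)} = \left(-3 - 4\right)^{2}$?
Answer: $\left(40 - \sqrt{61}\right)^{2} \approx 1036.2$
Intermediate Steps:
$J{\left(M \right)} = 49$ ($J{\left(M \right)} = \left(-7\right)^{2} = 49$)
$f{\left(X,g \right)} = -6 + 2 X$
$q = 8$ ($q = 4 \cdot 2 = 8$)
$C = \sqrt{61}$ ($C = \sqrt{49 + \left(-6 + 2 \cdot 9\right)} = \sqrt{49 + \left(-6 + 18\right)} = \sqrt{49 + 12} = \sqrt{61} \approx 7.8102$)
$\left(q 5 \left(-1\right) + C\right)^{2} = \left(8 \cdot 5 \left(-1\right) + \sqrt{61}\right)^{2} = \left(40 \left(-1\right) + \sqrt{61}\right)^{2} = \left(-40 + \sqrt{61}\right)^{2}$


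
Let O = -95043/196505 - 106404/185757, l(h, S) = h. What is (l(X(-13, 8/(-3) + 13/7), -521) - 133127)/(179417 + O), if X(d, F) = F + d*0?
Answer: -17008093098700990/22921755279346959 ≈ -0.74201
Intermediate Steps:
X(d, F) = F (X(d, F) = F + 0 = F)
O = -12854606857/12167393095 (O = -95043*1/196505 - 106404*1/185757 = -95043/196505 - 35468/61919 = -12854606857/12167393095 ≈ -1.0565)
(l(X(-13, 8/(-3) + 13/7), -521) - 133127)/(179417 + O) = ((8/(-3) + 13/7) - 133127)/(179417 - 12854606857/12167393095) = ((8*(-⅓) + 13*(⅐)) - 133127)/(2183024312318758/12167393095) = ((-8/3 + 13/7) - 133127)*(12167393095/2183024312318758) = (-17/21 - 133127)*(12167393095/2183024312318758) = -2795684/21*12167393095/2183024312318758 = -17008093098700990/22921755279346959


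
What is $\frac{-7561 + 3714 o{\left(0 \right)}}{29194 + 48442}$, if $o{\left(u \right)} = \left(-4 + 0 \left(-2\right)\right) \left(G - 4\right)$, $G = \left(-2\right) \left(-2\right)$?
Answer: $- \frac{7561}{77636} \approx -0.09739$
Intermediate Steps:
$G = 4$
$o{\left(u \right)} = 0$ ($o{\left(u \right)} = \left(-4 + 0 \left(-2\right)\right) \left(4 - 4\right) = \left(-4 + 0\right) 0 = \left(-4\right) 0 = 0$)
$\frac{-7561 + 3714 o{\left(0 \right)}}{29194 + 48442} = \frac{-7561 + 3714 \cdot 0}{29194 + 48442} = \frac{-7561 + 0}{77636} = \left(-7561\right) \frac{1}{77636} = - \frac{7561}{77636}$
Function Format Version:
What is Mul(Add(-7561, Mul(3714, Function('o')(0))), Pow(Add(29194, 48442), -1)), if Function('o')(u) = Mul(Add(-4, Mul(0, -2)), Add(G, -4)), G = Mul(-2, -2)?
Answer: Rational(-7561, 77636) ≈ -0.097390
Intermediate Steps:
G = 4
Function('o')(u) = 0 (Function('o')(u) = Mul(Add(-4, Mul(0, -2)), Add(4, -4)) = Mul(Add(-4, 0), 0) = Mul(-4, 0) = 0)
Mul(Add(-7561, Mul(3714, Function('o')(0))), Pow(Add(29194, 48442), -1)) = Mul(Add(-7561, Mul(3714, 0)), Pow(Add(29194, 48442), -1)) = Mul(Add(-7561, 0), Pow(77636, -1)) = Mul(-7561, Rational(1, 77636)) = Rational(-7561, 77636)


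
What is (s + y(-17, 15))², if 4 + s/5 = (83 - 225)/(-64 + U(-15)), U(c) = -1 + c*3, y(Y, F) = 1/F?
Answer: 4946176/27225 ≈ 181.68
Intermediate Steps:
U(c) = -1 + 3*c
s = -149/11 (s = -20 + 5*((83 - 225)/(-64 + (-1 + 3*(-15)))) = -20 + 5*(-142/(-64 + (-1 - 45))) = -20 + 5*(-142/(-64 - 46)) = -20 + 5*(-142/(-110)) = -20 + 5*(-142*(-1/110)) = -20 + 5*(71/55) = -20 + 71/11 = -149/11 ≈ -13.545)
(s + y(-17, 15))² = (-149/11 + 1/15)² = (-2224/165)² = 4946176/27225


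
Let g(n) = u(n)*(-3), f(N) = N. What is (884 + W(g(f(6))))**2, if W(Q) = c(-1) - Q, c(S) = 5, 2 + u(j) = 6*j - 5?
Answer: 952576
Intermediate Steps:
u(j) = -7 + 6*j (u(j) = -2 + (6*j - 5) = -2 + (-5 + 6*j) = -7 + 6*j)
g(n) = 21 - 18*n (g(n) = (-7 + 6*n)*(-3) = 21 - 18*n)
W(Q) = 5 - Q
(884 + W(g(f(6))))**2 = (884 + (5 - (21 - 18*6)))**2 = (884 + (5 - (21 - 108)))**2 = (884 + (5 - 1*(-87)))**2 = (884 + (5 + 87))**2 = (884 + 92)**2 = 976**2 = 952576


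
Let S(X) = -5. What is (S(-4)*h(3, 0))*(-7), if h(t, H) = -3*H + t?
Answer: 105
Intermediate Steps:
h(t, H) = t - 3*H
(S(-4)*h(3, 0))*(-7) = -5*(3 - 3*0)*(-7) = -5*(3 + 0)*(-7) = -5*3*(-7) = -15*(-7) = 105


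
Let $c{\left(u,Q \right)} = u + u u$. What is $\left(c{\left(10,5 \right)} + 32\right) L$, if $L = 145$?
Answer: $20590$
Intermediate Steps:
$c{\left(u,Q \right)} = u + u^{2}$
$\left(c{\left(10,5 \right)} + 32\right) L = \left(10 \left(1 + 10\right) + 32\right) 145 = \left(10 \cdot 11 + 32\right) 145 = \left(110 + 32\right) 145 = 142 \cdot 145 = 20590$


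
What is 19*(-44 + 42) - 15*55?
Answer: -863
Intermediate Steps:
19*(-44 + 42) - 15*55 = 19*(-2) - 1*825 = -38 - 825 = -863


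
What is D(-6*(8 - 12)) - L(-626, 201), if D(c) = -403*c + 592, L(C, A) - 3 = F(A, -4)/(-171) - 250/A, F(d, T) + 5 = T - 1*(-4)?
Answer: -104050016/11457 ≈ -9081.8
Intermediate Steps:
F(d, T) = -1 + T (F(d, T) = -5 + (T - 1*(-4)) = -5 + (T + 4) = -5 + (4 + T) = -1 + T)
L(C, A) = 518/171 - 250/A (L(C, A) = 3 + ((-1 - 4)/(-171) - 250/A) = 3 + (-5*(-1/171) - 250/A) = 3 + (5/171 - 250/A) = 518/171 - 250/A)
D(c) = 592 - 403*c
D(-6*(8 - 12)) - L(-626, 201) = (592 - (-2418)*(8 - 12)) - (518/171 - 250/201) = (592 - (-2418)*(-4)) - (518/171 - 250*1/201) = (592 - 403*24) - (518/171 - 250/201) = (592 - 9672) - 1*20456/11457 = -9080 - 20456/11457 = -104050016/11457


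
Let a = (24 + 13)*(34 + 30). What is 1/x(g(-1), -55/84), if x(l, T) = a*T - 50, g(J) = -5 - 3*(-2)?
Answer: -21/33610 ≈ -0.00062481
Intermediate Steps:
g(J) = 1 (g(J) = -5 + 6 = 1)
a = 2368 (a = 37*64 = 2368)
x(l, T) = -50 + 2368*T (x(l, T) = 2368*T - 50 = -50 + 2368*T)
1/x(g(-1), -55/84) = 1/(-50 + 2368*(-55/84)) = 1/(-50 - 32560/21) = 1/(-33610/21) = -21/33610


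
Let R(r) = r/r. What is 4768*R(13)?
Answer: 4768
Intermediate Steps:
R(r) = 1
4768*R(13) = 4768*1 = 4768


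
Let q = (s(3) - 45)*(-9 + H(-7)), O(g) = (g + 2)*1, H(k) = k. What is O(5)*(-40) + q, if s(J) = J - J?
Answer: 440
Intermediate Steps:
s(J) = 0
O(g) = 2 + g (O(g) = (2 + g)*1 = 2 + g)
q = 720 (q = (0 - 45)*(-9 - 7) = -45*(-16) = 720)
O(5)*(-40) + q = (2 + 5)*(-40) + 720 = 7*(-40) + 720 = -280 + 720 = 440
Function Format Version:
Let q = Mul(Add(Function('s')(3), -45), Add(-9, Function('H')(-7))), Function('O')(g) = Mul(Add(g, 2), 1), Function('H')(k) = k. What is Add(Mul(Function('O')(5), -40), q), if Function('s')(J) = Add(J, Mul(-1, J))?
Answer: 440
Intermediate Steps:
Function('s')(J) = 0
Function('O')(g) = Add(2, g) (Function('O')(g) = Mul(Add(2, g), 1) = Add(2, g))
q = 720 (q = Mul(Add(0, -45), Add(-9, -7)) = Mul(-45, -16) = 720)
Add(Mul(Function('O')(5), -40), q) = Add(Mul(Add(2, 5), -40), 720) = Add(Mul(7, -40), 720) = Add(-280, 720) = 440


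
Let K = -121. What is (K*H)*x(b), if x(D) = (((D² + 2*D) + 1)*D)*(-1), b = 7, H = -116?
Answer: -6288128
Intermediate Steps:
x(D) = -D*(1 + D² + 2*D) (x(D) = ((1 + D² + 2*D)*D)*(-1) = (D*(1 + D² + 2*D))*(-1) = -D*(1 + D² + 2*D))
(K*H)*x(b) = (-121*(-116))*(-1*7*(1 + 7² + 2*7)) = 14036*(-1*7*(1 + 49 + 14)) = 14036*(-1*7*64) = 14036*(-448) = -6288128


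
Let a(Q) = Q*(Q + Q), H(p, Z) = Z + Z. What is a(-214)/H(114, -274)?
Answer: -22898/137 ≈ -167.14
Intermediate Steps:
H(p, Z) = 2*Z
a(Q) = 2*Q**2 (a(Q) = Q*(2*Q) = 2*Q**2)
a(-214)/H(114, -274) = (2*(-214)**2)/((2*(-274))) = (2*45796)/(-548) = 91592*(-1/548) = -22898/137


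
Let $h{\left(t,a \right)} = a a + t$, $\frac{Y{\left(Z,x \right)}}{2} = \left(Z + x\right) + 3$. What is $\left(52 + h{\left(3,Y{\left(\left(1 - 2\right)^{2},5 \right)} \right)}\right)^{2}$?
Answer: $143641$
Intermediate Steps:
$Y{\left(Z,x \right)} = 6 + 2 Z + 2 x$ ($Y{\left(Z,x \right)} = 2 \left(\left(Z + x\right) + 3\right) = 2 \left(3 + Z + x\right) = 6 + 2 Z + 2 x$)
$h{\left(t,a \right)} = t + a^{2}$ ($h{\left(t,a \right)} = a^{2} + t = t + a^{2}$)
$\left(52 + h{\left(3,Y{\left(\left(1 - 2\right)^{2},5 \right)} \right)}\right)^{2} = \left(52 + \left(3 + \left(6 + 2 \left(1 - 2\right)^{2} + 2 \cdot 5\right)^{2}\right)\right)^{2} = \left(52 + \left(3 + \left(6 + 2 \left(-1\right)^{2} + 10\right)^{2}\right)\right)^{2} = \left(52 + \left(3 + \left(6 + 2 \cdot 1 + 10\right)^{2}\right)\right)^{2} = \left(52 + \left(3 + \left(6 + 2 + 10\right)^{2}\right)\right)^{2} = \left(52 + \left(3 + 18^{2}\right)\right)^{2} = \left(52 + \left(3 + 324\right)\right)^{2} = \left(52 + 327\right)^{2} = 379^{2} = 143641$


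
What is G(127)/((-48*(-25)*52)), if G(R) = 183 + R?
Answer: 31/6240 ≈ 0.0049680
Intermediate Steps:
G(127)/((-48*(-25)*52)) = (183 + 127)/((-48*(-25)*52)) = 310/((1200*52)) = 310/62400 = 310*(1/62400) = 31/6240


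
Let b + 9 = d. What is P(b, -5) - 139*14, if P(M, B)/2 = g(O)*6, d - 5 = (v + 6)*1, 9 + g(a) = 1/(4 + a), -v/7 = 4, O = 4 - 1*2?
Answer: -2052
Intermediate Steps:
O = 2 (O = 4 - 2 = 2)
v = -28 (v = -7*4 = -28)
g(a) = -9 + 1/(4 + a)
d = -17 (d = 5 + (-28 + 6)*1 = 5 - 22*1 = 5 - 22 = -17)
b = -26 (b = -9 - 17 = -26)
P(M, B) = -106 (P(M, B) = 2*(((-35 - 9*2)/(4 + 2))*6) = 2*(((-35 - 18)/6)*6) = 2*(((⅙)*(-53))*6) = 2*(-53/6*6) = 2*(-53) = -106)
P(b, -5) - 139*14 = -106 - 139*14 = -106 - 1946 = -2052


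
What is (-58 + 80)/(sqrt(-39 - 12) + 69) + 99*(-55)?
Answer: 11*(-495*sqrt(51) + 34153*I)/(sqrt(51) - 69*I) ≈ -5444.7 - 0.03265*I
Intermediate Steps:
(-58 + 80)/(sqrt(-39 - 12) + 69) + 99*(-55) = 22/(sqrt(-51) + 69) - 5445 = 22/(I*sqrt(51) + 69) - 5445 = 22/(69 + I*sqrt(51)) - 5445 = -5445 + 22/(69 + I*sqrt(51))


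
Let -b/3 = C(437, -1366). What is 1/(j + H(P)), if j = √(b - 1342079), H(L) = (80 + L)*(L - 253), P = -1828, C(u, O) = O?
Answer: 3637588/13232047795725 - I*√1337981/13232047795725 ≈ 2.7491e-7 - 8.7417e-11*I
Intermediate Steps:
b = 4098 (b = -3*(-1366) = 4098)
H(L) = (-253 + L)*(80 + L) (H(L) = (80 + L)*(-253 + L) = (-253 + L)*(80 + L))
j = I*√1337981 (j = √(4098 - 1342079) = √(-1337981) = I*√1337981 ≈ 1156.7*I)
1/(j + H(P)) = 1/(I*√1337981 + (-20240 + (-1828)² - 173*(-1828))) = 1/(I*√1337981 + (-20240 + 3341584 + 316244)) = 1/(I*√1337981 + 3637588) = 1/(3637588 + I*√1337981)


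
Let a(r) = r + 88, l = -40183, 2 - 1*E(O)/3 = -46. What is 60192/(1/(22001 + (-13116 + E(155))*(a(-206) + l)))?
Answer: 31468773242016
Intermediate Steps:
E(O) = 144 (E(O) = 6 - 3*(-46) = 6 + 138 = 144)
a(r) = 88 + r
60192/(1/(22001 + (-13116 + E(155))*(a(-206) + l))) = 60192/(1/(22001 + (-13116 + 144)*((88 - 206) - 40183))) = 60192/(1/(22001 - 12972*(-118 - 40183))) = 60192/(1/(22001 - 12972*(-40301))) = 60192/(1/(22001 + 522784572)) = 60192/(1/522806573) = 60192*522806573 = 31468773242016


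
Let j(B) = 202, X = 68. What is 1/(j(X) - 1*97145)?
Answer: -1/96943 ≈ -1.0315e-5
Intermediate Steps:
1/(j(X) - 1*97145) = 1/(202 - 1*97145) = 1/(202 - 97145) = 1/(-96943) = -1/96943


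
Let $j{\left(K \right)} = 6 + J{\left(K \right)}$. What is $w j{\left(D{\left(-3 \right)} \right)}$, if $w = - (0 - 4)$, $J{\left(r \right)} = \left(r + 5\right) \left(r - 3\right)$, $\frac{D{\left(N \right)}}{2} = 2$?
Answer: $60$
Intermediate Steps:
$D{\left(N \right)} = 4$ ($D{\left(N \right)} = 2 \cdot 2 = 4$)
$J{\left(r \right)} = \left(-3 + r\right) \left(5 + r\right)$ ($J{\left(r \right)} = \left(5 + r\right) \left(-3 + r\right) = \left(-3 + r\right) \left(5 + r\right)$)
$j{\left(K \right)} = -9 + K^{2} + 2 K$ ($j{\left(K \right)} = 6 + \left(-15 + K^{2} + 2 K\right) = -9 + K^{2} + 2 K$)
$w = 4$ ($w = - (0 - 4) = \left(-1\right) \left(-4\right) = 4$)
$w j{\left(D{\left(-3 \right)} \right)} = 4 \left(-9 + 4^{2} + 2 \cdot 4\right) = 4 \left(-9 + 16 + 8\right) = 4 \cdot 15 = 60$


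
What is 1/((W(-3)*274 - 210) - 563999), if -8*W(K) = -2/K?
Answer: -6/3385391 ≈ -1.7723e-6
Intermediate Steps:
W(K) = 1/(4*K) (W(K) = -(-1)/(4*K) = 1/(4*K))
1/((W(-3)*274 - 210) - 563999) = 1/((((¼)/(-3))*274 - 210) - 563999) = 1/((((¼)*(-⅓))*274 - 210) - 563999) = 1/((-1/12*274 - 210) - 563999) = 1/((-137/6 - 210) - 563999) = 1/(-1397/6 - 563999) = 1/(-3385391/6) = -6/3385391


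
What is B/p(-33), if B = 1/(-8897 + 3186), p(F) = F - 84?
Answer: 1/668187 ≈ 1.4966e-6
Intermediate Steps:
p(F) = -84 + F
B = -1/5711 (B = 1/(-5711) = -1/5711 ≈ -0.00017510)
B/p(-33) = -1/(5711*(-84 - 33)) = -1/5711/(-117) = -1/5711*(-1/117) = 1/668187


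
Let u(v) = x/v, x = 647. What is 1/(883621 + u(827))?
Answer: 827/730755214 ≈ 1.1317e-6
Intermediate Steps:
u(v) = 647/v
1/(883621 + u(827)) = 1/(883621 + 647/827) = 1/(730755214/827) = 827/730755214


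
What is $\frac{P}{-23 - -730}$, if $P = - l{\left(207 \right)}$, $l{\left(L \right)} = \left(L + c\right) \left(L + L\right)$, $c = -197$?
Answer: $- \frac{4140}{707} \approx -5.8557$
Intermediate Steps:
$l{\left(L \right)} = 2 L \left(-197 + L\right)$ ($l{\left(L \right)} = \left(L - 197\right) \left(L + L\right) = \left(-197 + L\right) 2 L = 2 L \left(-197 + L\right)$)
$P = -4140$ ($P = - 2 \cdot 207 \left(-197 + 207\right) = - 2 \cdot 207 \cdot 10 = \left(-1\right) 4140 = -4140$)
$\frac{P}{-23 - -730} = - \frac{4140}{-23 - -730} = - \frac{4140}{-23 + 730} = - \frac{4140}{707}$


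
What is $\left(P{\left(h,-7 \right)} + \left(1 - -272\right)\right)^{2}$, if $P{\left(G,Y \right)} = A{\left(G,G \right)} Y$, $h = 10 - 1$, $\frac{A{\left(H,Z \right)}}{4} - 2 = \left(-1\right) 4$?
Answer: $108241$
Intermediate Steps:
$A{\left(H,Z \right)} = -8$ ($A{\left(H,Z \right)} = 8 + 4 \left(\left(-1\right) 4\right) = 8 + 4 \left(-4\right) = 8 - 16 = -8$)
$h = 9$ ($h = 10 - 1 = 9$)
$P{\left(G,Y \right)} = - 8 Y$
$\left(P{\left(h,-7 \right)} + \left(1 - -272\right)\right)^{2} = \left(\left(-8\right) \left(-7\right) + \left(1 - -272\right)\right)^{2} = \left(56 + \left(1 + 272\right)\right)^{2} = \left(56 + 273\right)^{2} = 329^{2} = 108241$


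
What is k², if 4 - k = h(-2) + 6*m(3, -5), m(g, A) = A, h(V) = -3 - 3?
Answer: 1600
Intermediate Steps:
h(V) = -6
k = 40 (k = 4 - (-6 + 6*(-5)) = 4 - (-6 - 30) = 4 - 1*(-36) = 4 + 36 = 40)
k² = 40² = 1600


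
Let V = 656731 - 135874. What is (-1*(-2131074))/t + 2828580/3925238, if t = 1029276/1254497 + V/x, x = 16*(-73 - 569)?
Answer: -1996126577102643374362/46727837369983129 ≈ -42718.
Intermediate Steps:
x = -10272 (x = 16*(-642) = -10272)
V = 520857
t = -214280273619/4295397728 (t = 1029276/1254497 + 520857/(-10272) = 1029276*(1/1254497) + 520857*(-1/10272) = 1029276/1254497 - 173619/3424 = -214280273619/4295397728 ≈ -49.886)
(-1*(-2131074))/t + 2828580/3925238 = (-1*(-2131074))/(-214280273619/4295397728) + 2828580/3925238 = 2131074*(-4295397728/214280273619) + 2828580*(1/3925238) = -1017090046422208/23808919291 + 1414290/1962619 = -1996126577102643374362/46727837369983129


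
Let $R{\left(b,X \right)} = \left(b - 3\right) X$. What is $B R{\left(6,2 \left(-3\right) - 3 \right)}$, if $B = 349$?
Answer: $-9423$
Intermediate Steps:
$R{\left(b,X \right)} = X \left(-3 + b\right)$ ($R{\left(b,X \right)} = \left(-3 + b\right) X = X \left(-3 + b\right)$)
$B R{\left(6,2 \left(-3\right) - 3 \right)} = 349 \left(2 \left(-3\right) - 3\right) \left(-3 + 6\right) = 349 \left(-6 - 3\right) 3 = 349 \left(\left(-9\right) 3\right) = 349 \left(-27\right) = -9423$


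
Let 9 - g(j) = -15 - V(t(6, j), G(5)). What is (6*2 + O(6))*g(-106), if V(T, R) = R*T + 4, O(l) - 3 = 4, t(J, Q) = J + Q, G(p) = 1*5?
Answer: -8968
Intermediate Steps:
G(p) = 5
O(l) = 7 (O(l) = 3 + 4 = 7)
V(T, R) = 4 + R*T
g(j) = 58 + 5*j (g(j) = 9 - (-15 - (4 + 5*(6 + j))) = 9 - (-15 - (4 + (30 + 5*j))) = 9 - (-15 - (34 + 5*j)) = 9 - (-15 + (-34 - 5*j)) = 9 - (-49 - 5*j) = 9 + (49 + 5*j) = 58 + 5*j)
(6*2 + O(6))*g(-106) = (6*2 + 7)*(58 + 5*(-106)) = (12 + 7)*(58 - 530) = 19*(-472) = -8968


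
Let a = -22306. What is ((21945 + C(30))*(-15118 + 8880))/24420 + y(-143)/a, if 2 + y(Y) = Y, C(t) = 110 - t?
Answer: -76616532395/13617813 ≈ -5626.2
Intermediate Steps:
y(Y) = -2 + Y
((21945 + C(30))*(-15118 + 8880))/24420 + y(-143)/a = ((21945 + (110 - 1*30))*(-15118 + 8880))/24420 + (-2 - 143)/(-22306) = ((21945 + (110 - 30))*(-6238))*(1/24420) - 145*(-1/22306) = ((21945 + 80)*(-6238))*(1/24420) + 145/22306 = (22025*(-6238))*(1/24420) + 145/22306 = -137391950*1/24420 + 145/22306 = -13739195/2442 + 145/22306 = -76616532395/13617813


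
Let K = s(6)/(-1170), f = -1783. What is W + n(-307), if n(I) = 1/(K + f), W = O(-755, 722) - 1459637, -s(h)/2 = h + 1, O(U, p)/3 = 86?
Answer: -1522202347777/1043048 ≈ -1.4594e+6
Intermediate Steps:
O(U, p) = 258 (O(U, p) = 3*86 = 258)
s(h) = -2 - 2*h (s(h) = -2*(h + 1) = -2*(1 + h) = -2 - 2*h)
W = -1459379 (W = 258 - 1459637 = -1459379)
K = 7/585 (K = (-2 - 2*6)/(-1170) = (-2 - 12)*(-1/1170) = -14*(-1/1170) = 7/585 ≈ 0.011966)
n(I) = -585/1043048 (n(I) = 1/(7/585 - 1783) = 1/(-1043048/585) = -585/1043048)
W + n(-307) = -1459379 - 585/1043048 = -1522202347777/1043048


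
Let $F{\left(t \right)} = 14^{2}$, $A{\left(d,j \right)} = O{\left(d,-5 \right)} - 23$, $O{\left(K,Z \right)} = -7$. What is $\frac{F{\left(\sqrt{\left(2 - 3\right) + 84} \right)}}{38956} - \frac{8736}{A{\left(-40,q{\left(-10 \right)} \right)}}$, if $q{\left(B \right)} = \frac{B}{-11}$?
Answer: $\frac{14180229}{48695} \approx 291.21$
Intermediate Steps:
$q{\left(B \right)} = - \frac{B}{11}$ ($q{\left(B \right)} = B \left(- \frac{1}{11}\right) = - \frac{B}{11}$)
$A{\left(d,j \right)} = -30$ ($A{\left(d,j \right)} = -7 - 23 = -30$)
$F{\left(t \right)} = 196$
$\frac{F{\left(\sqrt{\left(2 - 3\right) + 84} \right)}}{38956} - \frac{8736}{A{\left(-40,q{\left(-10 \right)} \right)}} = \frac{196}{38956} - \frac{8736}{-30} = 196 \cdot \frac{1}{38956} - - \frac{1456}{5} = \frac{49}{9739} + \frac{1456}{5} = \frac{14180229}{48695}$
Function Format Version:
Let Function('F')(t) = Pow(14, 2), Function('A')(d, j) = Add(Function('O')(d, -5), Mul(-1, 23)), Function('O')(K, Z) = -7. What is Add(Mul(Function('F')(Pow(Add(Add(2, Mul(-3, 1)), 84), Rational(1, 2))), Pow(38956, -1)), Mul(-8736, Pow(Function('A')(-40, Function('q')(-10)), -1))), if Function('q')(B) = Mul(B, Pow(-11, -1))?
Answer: Rational(14180229, 48695) ≈ 291.21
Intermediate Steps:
Function('q')(B) = Mul(Rational(-1, 11), B) (Function('q')(B) = Mul(B, Rational(-1, 11)) = Mul(Rational(-1, 11), B))
Function('A')(d, j) = -30 (Function('A')(d, j) = Add(-7, Mul(-1, 23)) = Add(-7, -23) = -30)
Function('F')(t) = 196
Add(Mul(Function('F')(Pow(Add(Add(2, Mul(-3, 1)), 84), Rational(1, 2))), Pow(38956, -1)), Mul(-8736, Pow(Function('A')(-40, Function('q')(-10)), -1))) = Add(Mul(196, Pow(38956, -1)), Mul(-8736, Pow(-30, -1))) = Add(Mul(196, Rational(1, 38956)), Mul(-8736, Rational(-1, 30))) = Add(Rational(49, 9739), Rational(1456, 5)) = Rational(14180229, 48695)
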